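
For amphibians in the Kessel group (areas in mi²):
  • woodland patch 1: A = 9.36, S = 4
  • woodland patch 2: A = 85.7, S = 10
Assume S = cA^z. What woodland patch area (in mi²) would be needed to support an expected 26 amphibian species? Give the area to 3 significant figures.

z = ln(10/4) / ln(85.7/9.36) = 0.9163 / 2.2144 = 0.4138
c = 4 / 9.36^0.4138 = 4 / 2.523 = 1.585
A = (26/1.585)^(1/0.4138) ⇒ ln A = ln(16.4)/0.4138 = 6.7600
A = e^6.7600 ≈ 862.7 mi²

863 mi²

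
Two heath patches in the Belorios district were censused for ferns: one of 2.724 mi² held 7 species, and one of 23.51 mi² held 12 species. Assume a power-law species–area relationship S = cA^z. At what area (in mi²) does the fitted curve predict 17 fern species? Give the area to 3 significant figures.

z = ln(12/7) / ln(23.51/2.724) = 0.5390 / 2.1553 = 0.2501
c = 7 / 2.724^0.2501 = 7 / 1.285 = 5.448
A = (17/5.448)^(1/0.2501) ⇒ ln A = ln(3.12)/0.2501 = 4.5502
A = e^4.5502 ≈ 94.65 mi²

94.7 mi²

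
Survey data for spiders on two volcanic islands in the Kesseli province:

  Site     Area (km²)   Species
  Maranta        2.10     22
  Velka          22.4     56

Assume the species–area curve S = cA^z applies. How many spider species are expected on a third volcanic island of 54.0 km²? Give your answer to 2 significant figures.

79

z = ln(56/22) / ln(22.4/2.1) = 0.9343 / 2.3671 = 0.3947
c = 22 / 2.1^0.3947 = 22 / 1.34 = 16.42
S₃ = 16.42 × 54^0.3947 = 16.42 × 4.828 ≈ 79.25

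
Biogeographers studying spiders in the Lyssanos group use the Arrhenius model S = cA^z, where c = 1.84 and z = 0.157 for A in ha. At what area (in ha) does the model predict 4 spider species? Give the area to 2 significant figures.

4 = 1.84 × A^0.157  ⇒  A^0.157 = 4/1.84 = 2.174
ln A = ln(2.174) / 0.157 = 0.7765 / 0.157 = 4.9460
A = e^4.9460 ≈ 140.6 ha

140 ha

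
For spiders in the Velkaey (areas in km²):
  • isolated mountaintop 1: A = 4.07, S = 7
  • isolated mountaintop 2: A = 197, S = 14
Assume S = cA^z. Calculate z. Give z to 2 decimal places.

0.18

Taking logs: ln S = ln c + z ln A, so z = (ln S₂ − ln S₁)/(ln A₂ − ln A₁).
z = ln(14/7) / ln(197/4.07) = ln(2) / ln(48.4) = 0.6931 / 3.8796 = 0.1787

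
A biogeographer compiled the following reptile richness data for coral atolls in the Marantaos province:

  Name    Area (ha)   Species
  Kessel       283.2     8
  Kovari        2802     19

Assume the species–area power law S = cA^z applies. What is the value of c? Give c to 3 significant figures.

z = ln(S₂/S₁) / ln(A₂/A₁) = ln(19/8) / ln(2802/283.2) = 0.8650 / 2.2919 = 0.3774
c = S₁ / A₁^z = 8 / 283.2^0.3774 = 8 / 8.423 = 0.9498

0.950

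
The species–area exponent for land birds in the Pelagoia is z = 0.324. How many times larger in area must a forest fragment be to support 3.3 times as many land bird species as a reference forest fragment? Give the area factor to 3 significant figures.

(A₂/A₁)^0.324 = 3.3, so A₂/A₁ = 3.3^(1/0.324) = 3.3^3.086
ln(A₂/A₁) = ln 3.3 / 0.324 = 1.1939 / 0.324 = 3.6849
A₂/A₁ = e^3.6849 ≈ 39.84

39.8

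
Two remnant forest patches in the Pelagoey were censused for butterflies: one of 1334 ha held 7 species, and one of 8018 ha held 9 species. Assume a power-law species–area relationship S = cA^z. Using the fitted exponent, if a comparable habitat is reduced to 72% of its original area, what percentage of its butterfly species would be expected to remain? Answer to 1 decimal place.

z = ln(9/7) / ln(8018/1334) = 0.2513 / 1.7935 = 0.1401
S_new/S_old = (A_new/A_old)^z = 0.72^0.1401 = exp(0.1401 × -0.3285) = 0.955

95.5%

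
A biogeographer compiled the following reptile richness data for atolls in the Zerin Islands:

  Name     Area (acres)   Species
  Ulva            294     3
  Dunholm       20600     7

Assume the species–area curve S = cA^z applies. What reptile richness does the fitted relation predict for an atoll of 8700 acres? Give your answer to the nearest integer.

6

z = ln(7/3) / ln(20600/294) = 0.8473 / 4.2495 = 0.1994
c = 3 / 294^0.1994 = 3 / 3.106 = 0.966
S₃ = 0.966 × 8700^0.1994 = 0.966 × 6.102 ≈ 5.895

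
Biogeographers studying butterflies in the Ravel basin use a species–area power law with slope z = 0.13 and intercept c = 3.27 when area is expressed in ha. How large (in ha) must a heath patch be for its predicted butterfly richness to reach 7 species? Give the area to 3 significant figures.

349 ha

7 = 3.27 × A^0.13  ⇒  A^0.13 = 7/3.27 = 2.141
ln A = ln(2.141) / 0.13 = 0.7611 / 0.13 = 5.8548
A = e^5.8548 ≈ 348.9 ha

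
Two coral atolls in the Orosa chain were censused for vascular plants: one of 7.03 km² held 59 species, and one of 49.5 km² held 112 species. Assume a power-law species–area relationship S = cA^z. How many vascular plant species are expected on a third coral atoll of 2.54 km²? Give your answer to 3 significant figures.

42.2

z = ln(112/59) / ln(49.5/7.03) = 0.6410 / 1.9518 = 0.3284
c = 59 / 7.03^0.3284 = 59 / 1.897 = 31.1
S₃ = 31.1 × 2.54^0.3284 = 31.1 × 1.358 ≈ 42.23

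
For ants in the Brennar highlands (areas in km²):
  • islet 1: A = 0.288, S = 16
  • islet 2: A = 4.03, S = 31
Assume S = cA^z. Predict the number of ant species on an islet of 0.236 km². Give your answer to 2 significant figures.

z = ln(31/16) / ln(4.03/0.288) = 0.6614 / 2.6386 = 0.2507
c = 16 / 0.288^0.2507 = 16 / 0.732 = 21.86
S₃ = 21.86 × 0.236^0.2507 = 21.86 × 0.6963 ≈ 15.22

15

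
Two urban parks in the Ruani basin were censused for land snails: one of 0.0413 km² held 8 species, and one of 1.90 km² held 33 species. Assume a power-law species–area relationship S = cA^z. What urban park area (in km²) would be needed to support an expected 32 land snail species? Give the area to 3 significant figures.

z = ln(33/8) / ln(1.9/0.0413) = 1.4171 / 3.8287 = 0.3701
c = 8 / 0.0413^0.3701 = 8 / 0.3074 = 26.02
A = (32/26.02)^(1/0.3701) ⇒ ln A = ln(1.23)/0.3701 = 0.5587
A = e^0.5587 ≈ 1.748 km²

1.75 km²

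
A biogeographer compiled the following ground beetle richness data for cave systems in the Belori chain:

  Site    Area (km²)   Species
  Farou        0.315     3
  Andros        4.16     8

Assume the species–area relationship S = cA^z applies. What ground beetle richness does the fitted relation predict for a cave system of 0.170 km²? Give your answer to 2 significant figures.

z = ln(8/3) / ln(4.16/0.315) = 0.9808 / 2.5807 = 0.3801
c = 3 / 0.315^0.3801 = 3 / 0.6447 = 4.654
S₃ = 4.654 × 0.17^0.3801 = 4.654 × 0.5099 ≈ 2.373

2.4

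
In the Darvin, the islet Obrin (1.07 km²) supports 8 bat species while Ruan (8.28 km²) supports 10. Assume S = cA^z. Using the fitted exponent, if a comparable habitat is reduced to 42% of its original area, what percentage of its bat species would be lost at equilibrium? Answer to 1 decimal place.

9.0%

z = ln(10/8) / ln(8.28/1.07) = 0.2231 / 2.0462 = 0.1091
S_new/S_old = (A_new/A_old)^z = 0.42^0.1091 = exp(0.1091 × -0.8675) = 0.9097
Fraction lost = 1 − 0.9097 = 0.09027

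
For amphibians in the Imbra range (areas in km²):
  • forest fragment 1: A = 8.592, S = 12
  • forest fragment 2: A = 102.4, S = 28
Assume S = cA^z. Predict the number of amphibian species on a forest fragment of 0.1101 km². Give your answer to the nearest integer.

z = ln(28/12) / ln(102.4/8.592) = 0.8473 / 2.4781 = 0.3419
c = 12 / 8.592^0.3419 = 12 / 2.086 = 5.752
S₃ = 5.752 × 0.1101^0.3419 = 5.752 × 0.4703 ≈ 2.705

3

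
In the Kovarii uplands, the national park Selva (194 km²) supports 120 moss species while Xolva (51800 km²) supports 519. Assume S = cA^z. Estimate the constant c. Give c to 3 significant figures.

30.2

z = ln(S₂/S₁) / ln(A₂/A₁) = ln(519/120) / ln(51800/194) = 1.4644 / 5.5873 = 0.2621
c = S₁ / A₁^z = 120 / 194^0.2621 = 120 / 3.978 = 30.17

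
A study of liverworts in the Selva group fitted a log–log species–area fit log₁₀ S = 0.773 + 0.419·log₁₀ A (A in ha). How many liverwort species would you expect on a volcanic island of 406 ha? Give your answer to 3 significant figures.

S = 5.929 × 406^0.419 = 5.929 × 12.39 ≈ 73.45

73.4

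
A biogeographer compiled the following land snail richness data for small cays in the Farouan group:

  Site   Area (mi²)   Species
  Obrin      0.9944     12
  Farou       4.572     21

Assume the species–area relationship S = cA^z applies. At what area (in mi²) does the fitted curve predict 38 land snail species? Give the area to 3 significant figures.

z = ln(21/12) / ln(4.572/0.9944) = 0.5596 / 1.5256 = 0.3668
c = 12 / 0.9944^0.3668 = 12 / 0.9979 = 12.02
A = (38/12.02)^(1/0.3668) ⇒ ln A = ln(3.16)/0.3668 = 3.1367
A = e^3.1367 ≈ 23.03 mi²

23.0 mi²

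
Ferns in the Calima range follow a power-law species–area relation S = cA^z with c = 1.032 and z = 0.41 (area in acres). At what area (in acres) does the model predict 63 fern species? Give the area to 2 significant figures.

63 = 1.032 × A^0.41  ⇒  A^0.41 = 63/1.032 = 61.05
ln A = ln(61.05) / 0.41 = 4.1116 / 0.41 = 10.0284
A = e^10.0284 ≈ 22661 acres

23000 acres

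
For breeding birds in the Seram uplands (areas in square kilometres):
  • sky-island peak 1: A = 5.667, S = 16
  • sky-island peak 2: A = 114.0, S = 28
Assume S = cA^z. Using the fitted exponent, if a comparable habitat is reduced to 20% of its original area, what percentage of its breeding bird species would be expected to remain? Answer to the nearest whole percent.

z = ln(28/16) / ln(114/5.667) = 0.5596 / 3.0015 = 0.1864
S_new/S_old = (A_new/A_old)^z = 0.2^0.1864 = exp(0.1864 × -1.6094) = 0.7408

74%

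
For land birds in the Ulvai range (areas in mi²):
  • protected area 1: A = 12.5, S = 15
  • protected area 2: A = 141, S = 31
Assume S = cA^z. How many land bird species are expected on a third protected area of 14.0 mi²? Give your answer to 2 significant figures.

z = ln(31/15) / ln(141/12.5) = 0.7259 / 2.4230 = 0.2996
c = 15 / 12.5^0.2996 = 15 / 2.131 = 7.038
S₃ = 7.038 × 14^0.2996 = 7.038 × 2.205 ≈ 15.52

16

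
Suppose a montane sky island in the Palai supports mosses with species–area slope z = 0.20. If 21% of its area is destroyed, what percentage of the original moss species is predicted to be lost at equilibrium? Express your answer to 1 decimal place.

S_new/S_old = (A_new/A_old)^z = 0.79^0.2
= exp(0.2 × ln 0.79) = exp(0.2 × -0.2357) = exp(-0.0471) ≈ 0.9539
Fraction lost = 1 − 0.9539 = 0.04605

4.6%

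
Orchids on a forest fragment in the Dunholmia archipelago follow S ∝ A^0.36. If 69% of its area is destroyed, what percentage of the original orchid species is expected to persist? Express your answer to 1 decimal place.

S_new/S_old = (A_new/A_old)^z = 0.31^0.36
= exp(0.36 × ln 0.31) = exp(0.36 × -1.1712) = exp(-0.4216) ≈ 0.656

65.6%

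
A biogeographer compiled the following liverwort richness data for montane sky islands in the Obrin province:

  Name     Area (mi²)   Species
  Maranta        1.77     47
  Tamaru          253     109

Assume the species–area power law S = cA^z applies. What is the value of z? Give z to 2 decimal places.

0.17

Taking logs: ln S = ln c + z ln A, so z = (ln S₂ − ln S₁)/(ln A₂ − ln A₁).
z = ln(109/47) / ln(253/1.77) = ln(2.319) / ln(142.9) = 0.8412 / 4.9624 = 0.1695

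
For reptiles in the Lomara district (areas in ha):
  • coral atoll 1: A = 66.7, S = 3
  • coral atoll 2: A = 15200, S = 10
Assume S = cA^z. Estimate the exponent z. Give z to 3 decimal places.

0.222

Taking logs: ln S = ln c + z ln A, so z = (ln S₂ − ln S₁)/(ln A₂ − ln A₁).
z = ln(10/3) / ln(15200/66.7) = ln(3.333) / ln(227.9) = 1.2040 / 5.4288 = 0.2218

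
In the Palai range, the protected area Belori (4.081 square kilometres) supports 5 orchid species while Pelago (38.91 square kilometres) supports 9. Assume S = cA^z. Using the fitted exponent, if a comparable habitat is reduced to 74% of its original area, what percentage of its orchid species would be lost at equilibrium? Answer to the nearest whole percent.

8%

z = ln(9/5) / ln(38.91/4.081) = 0.5878 / 2.2549 = 0.2607
S_new/S_old = (A_new/A_old)^z = 0.74^0.2607 = exp(0.2607 × -0.3011) = 0.9245
Fraction lost = 1 − 0.9245 = 0.07549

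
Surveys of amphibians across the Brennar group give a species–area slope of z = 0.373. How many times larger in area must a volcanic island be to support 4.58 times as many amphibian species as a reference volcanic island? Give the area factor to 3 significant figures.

59.1

(A₂/A₁)^0.373 = 4.58, so A₂/A₁ = 4.58^(1/0.373) = 4.58^2.681
ln(A₂/A₁) = ln 4.58 / 0.373 = 1.5217 / 0.373 = 4.0796
A₂/A₁ = e^4.0796 ≈ 59.12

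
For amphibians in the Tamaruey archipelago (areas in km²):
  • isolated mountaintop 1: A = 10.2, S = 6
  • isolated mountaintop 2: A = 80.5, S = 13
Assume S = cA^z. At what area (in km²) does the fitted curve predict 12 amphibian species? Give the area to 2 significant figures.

z = ln(13/6) / ln(80.5/10.2) = 0.7732 / 2.0659 = 0.3743
c = 6 / 10.2^0.3743 = 6 / 2.385 = 2.516
A = (12/2.516)^(1/0.3743) ⇒ ln A = ln(4.77)/0.3743 = 4.1744
A = e^4.1744 ≈ 65 km²

65 km²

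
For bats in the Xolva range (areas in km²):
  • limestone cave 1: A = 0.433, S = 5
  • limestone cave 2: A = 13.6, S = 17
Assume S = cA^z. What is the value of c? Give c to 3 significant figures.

6.73

z = ln(S₂/S₁) / ln(A₂/A₁) = ln(17/5) / ln(13.6/0.433) = 1.2238 / 3.4471 = 0.3550
c = S₁ / A₁^z = 5 / 0.433^0.3550 = 5 / 0.7429 = 6.73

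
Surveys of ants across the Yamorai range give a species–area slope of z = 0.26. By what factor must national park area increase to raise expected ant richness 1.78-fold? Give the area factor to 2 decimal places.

(A₂/A₁)^0.26 = 1.78, so A₂/A₁ = 1.78^(1/0.26) = 1.78^3.846
ln(A₂/A₁) = ln 1.78 / 0.26 = 0.5766 / 0.26 = 2.2177
A₂/A₁ = e^2.2177 ≈ 9.187

9.19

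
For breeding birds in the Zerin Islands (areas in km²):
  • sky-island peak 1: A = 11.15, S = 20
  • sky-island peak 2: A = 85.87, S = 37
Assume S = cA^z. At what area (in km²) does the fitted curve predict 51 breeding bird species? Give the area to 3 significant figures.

249 km²

z = ln(37/20) / ln(85.87/11.15) = 0.6152 / 2.0414 = 0.3014
c = 20 / 11.15^0.3014 = 20 / 2.068 = 9.67
A = (51/9.67)^(1/0.3014) ⇒ ln A = ln(5.274)/0.3014 = 5.5177
A = e^5.5177 ≈ 249.1 km²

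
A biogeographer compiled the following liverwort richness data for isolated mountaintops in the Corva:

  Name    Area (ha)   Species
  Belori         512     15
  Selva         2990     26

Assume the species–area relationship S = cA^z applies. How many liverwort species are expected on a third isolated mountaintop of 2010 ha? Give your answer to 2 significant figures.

z = ln(26/15) / ln(2990/512) = 0.5500 / 1.7647 = 0.3117
c = 15 / 512^0.3117 = 15 / 6.99 = 2.146
S₃ = 2.146 × 2010^0.3117 = 2.146 × 10.7 ≈ 22.97

23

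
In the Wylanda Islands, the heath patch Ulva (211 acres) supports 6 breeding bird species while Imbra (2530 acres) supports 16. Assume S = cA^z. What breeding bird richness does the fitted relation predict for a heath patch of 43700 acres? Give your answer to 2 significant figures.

49

z = ln(16/6) / ln(2530/211) = 0.9808 / 2.4841 = 0.3948
c = 6 / 211^0.3948 = 6 / 8.274 = 0.7252
S₃ = 0.7252 × 43700^0.3948 = 0.7252 × 67.96 ≈ 49.28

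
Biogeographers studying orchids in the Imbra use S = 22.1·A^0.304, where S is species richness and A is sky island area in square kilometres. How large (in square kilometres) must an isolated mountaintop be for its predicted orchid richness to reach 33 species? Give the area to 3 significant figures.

33 = 22.1 × A^0.304  ⇒  A^0.304 = 33/22.1 = 1.493
ln A = ln(1.493) / 0.304 = 0.4009 / 0.304 = 1.3188
A = e^1.3188 ≈ 3.739 square kilometres

3.74 square kilometres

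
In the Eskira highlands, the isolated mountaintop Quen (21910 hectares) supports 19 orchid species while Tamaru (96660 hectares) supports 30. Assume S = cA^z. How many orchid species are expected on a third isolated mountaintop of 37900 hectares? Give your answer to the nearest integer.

22

z = ln(30/19) / ln(96660/21910) = 0.4568 / 1.4843 = 0.3077
c = 19 / 21910^0.3077 = 19 / 21.67 = 0.877
S₃ = 0.877 × 37900^0.3077 = 0.877 × 25.65 ≈ 22.49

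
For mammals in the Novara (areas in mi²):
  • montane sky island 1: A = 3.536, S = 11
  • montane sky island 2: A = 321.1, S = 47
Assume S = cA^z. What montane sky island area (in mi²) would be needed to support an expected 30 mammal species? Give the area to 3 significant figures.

z = ln(47/11) / ln(321.1/3.536) = 1.4523 / 4.5088 = 0.3221
c = 11 / 3.536^0.3221 = 11 / 1.502 = 7.324
A = (30/7.324)^(1/0.3221) ⇒ ln A = ln(4.096)/0.3221 = 4.3779
A = e^4.3779 ≈ 79.67 mi²

79.7 mi²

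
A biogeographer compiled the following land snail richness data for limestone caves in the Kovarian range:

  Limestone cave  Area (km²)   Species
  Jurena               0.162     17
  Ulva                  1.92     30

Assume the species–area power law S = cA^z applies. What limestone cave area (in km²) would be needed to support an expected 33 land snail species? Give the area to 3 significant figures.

2.91 km²

z = ln(30/17) / ln(1.92/0.162) = 0.5680 / 2.4725 = 0.2297
c = 17 / 0.162^0.2297 = 17 / 0.6583 = 25.83
A = (33/25.83)^(1/0.2297) ⇒ ln A = ln(1.278)/0.2297 = 1.0672
A = e^1.0672 ≈ 2.907 km²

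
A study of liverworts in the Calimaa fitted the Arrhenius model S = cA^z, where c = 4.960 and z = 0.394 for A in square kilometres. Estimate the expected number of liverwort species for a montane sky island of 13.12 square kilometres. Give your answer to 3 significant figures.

S = 4.96 × 13.12^0.394 = 4.96 × 2.757 ≈ 13.68

13.7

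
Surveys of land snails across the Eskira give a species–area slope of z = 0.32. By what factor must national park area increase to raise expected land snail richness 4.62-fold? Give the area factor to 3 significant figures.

(A₂/A₁)^0.32 = 4.62, so A₂/A₁ = 4.62^(1/0.32) = 4.62^3.125
ln(A₂/A₁) = ln 4.62 / 0.32 = 1.5304 / 0.32 = 4.7825
A₂/A₁ = e^4.7825 ≈ 119.4

119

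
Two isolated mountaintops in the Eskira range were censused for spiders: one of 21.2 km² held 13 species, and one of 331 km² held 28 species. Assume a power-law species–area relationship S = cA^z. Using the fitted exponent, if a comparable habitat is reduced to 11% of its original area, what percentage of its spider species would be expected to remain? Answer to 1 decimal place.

z = ln(28/13) / ln(331/21.2) = 0.7673 / 2.7481 = 0.2792
S_new/S_old = (A_new/A_old)^z = 0.11^0.2792 = exp(0.2792 × -2.2073) = 0.54

54.0%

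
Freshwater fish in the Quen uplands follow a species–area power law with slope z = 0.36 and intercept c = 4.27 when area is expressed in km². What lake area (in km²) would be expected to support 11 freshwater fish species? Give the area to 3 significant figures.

13.9 km²

11 = 4.27 × A^0.36  ⇒  A^0.36 = 11/4.27 = 2.576
ln A = ln(2.576) / 0.36 = 0.9463 / 0.36 = 2.6286
A = e^2.6286 ≈ 13.85 km²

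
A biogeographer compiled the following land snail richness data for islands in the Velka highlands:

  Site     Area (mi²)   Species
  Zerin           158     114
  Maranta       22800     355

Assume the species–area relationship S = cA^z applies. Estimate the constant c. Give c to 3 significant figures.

z = ln(S₂/S₁) / ln(A₂/A₁) = ln(355/114) / ln(22800/158) = 1.1359 / 4.9719 = 0.2285
c = S₁ / A₁^z = 114 / 158^0.2285 = 114 / 3.179 = 35.86

35.9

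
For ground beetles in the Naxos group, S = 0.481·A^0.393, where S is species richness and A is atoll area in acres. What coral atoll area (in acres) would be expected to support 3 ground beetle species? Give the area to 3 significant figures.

3 = 0.481 × A^0.393  ⇒  A^0.393 = 3/0.481 = 6.237
ln A = ln(6.237) / 0.393 = 1.8305 / 0.393 = 4.6578
A = e^4.6578 ≈ 105.4 acres

105 acres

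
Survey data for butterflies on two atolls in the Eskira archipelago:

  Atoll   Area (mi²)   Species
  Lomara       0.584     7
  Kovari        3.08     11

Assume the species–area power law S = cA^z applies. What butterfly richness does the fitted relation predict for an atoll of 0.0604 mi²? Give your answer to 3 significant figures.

3.78

z = ln(11/7) / ln(3.08/0.584) = 0.4520 / 1.6628 = 0.2718
c = 7 / 0.584^0.2718 = 7 / 0.864 = 8.102
S₃ = 8.102 × 0.0604^0.2718 = 8.102 × 0.4663 ≈ 3.778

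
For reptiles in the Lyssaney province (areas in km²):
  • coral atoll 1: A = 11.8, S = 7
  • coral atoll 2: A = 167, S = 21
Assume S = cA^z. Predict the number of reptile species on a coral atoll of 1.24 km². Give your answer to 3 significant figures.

2.75

z = ln(21/7) / ln(167/11.8) = 1.0986 / 2.6499 = 0.4146
c = 7 / 11.8^0.4146 = 7 / 2.782 = 2.516
S₃ = 2.516 × 1.24^0.4146 = 2.516 × 1.093 ≈ 2.751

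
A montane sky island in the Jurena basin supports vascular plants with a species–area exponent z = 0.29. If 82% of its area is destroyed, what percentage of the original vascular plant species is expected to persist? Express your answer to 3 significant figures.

S_new/S_old = (A_new/A_old)^z = 0.18^0.29
= exp(0.29 × ln 0.18) = exp(0.29 × -1.7148) = exp(-0.4973) ≈ 0.6082

60.8%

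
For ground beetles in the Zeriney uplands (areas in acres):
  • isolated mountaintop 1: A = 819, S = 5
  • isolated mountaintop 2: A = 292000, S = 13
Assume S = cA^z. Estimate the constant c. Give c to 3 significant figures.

z = ln(S₂/S₁) / ln(A₂/A₁) = ln(13/5) / ln(292000/819) = 0.9555 / 5.8764 = 0.1626
c = S₁ / A₁^z = 5 / 819^0.1626 = 5 / 2.976 = 1.68

1.68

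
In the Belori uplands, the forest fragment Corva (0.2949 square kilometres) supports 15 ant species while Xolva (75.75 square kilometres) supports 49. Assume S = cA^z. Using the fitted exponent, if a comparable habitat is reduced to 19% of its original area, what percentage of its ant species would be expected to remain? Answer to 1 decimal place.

70.2%

z = ln(49/15) / ln(75.75/0.2949) = 1.1838 / 5.5486 = 0.2133
S_new/S_old = (A_new/A_old)^z = 0.19^0.2133 = exp(0.2133 × -1.6607) = 0.7017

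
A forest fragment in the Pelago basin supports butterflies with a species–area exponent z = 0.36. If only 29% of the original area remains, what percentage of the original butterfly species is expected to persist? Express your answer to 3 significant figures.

64.0%

S_new/S_old = (A_new/A_old)^z = 0.29^0.36
= exp(0.36 × ln 0.29) = exp(0.36 × -1.2379) = exp(-0.4456) ≈ 0.6404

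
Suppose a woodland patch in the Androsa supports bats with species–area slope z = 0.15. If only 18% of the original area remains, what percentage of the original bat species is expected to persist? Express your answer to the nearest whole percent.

77%

S_new/S_old = (A_new/A_old)^z = 0.18^0.15
= exp(0.15 × ln 0.18) = exp(0.15 × -1.7148) = exp(-0.2572) ≈ 0.7732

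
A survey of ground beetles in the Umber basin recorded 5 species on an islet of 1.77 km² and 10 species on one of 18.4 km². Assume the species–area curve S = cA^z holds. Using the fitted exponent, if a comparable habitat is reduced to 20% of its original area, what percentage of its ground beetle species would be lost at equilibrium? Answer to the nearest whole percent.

38%

z = ln(10/5) / ln(18.4/1.77) = 0.6931 / 2.3414 = 0.2960
S_new/S_old = (A_new/A_old)^z = 0.2^0.2960 = exp(0.2960 × -1.6094) = 0.621
Fraction lost = 1 − 0.621 = 0.379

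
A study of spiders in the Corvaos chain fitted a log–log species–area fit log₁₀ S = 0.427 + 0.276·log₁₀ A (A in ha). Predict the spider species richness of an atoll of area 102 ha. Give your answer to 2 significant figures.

9.6

S = 2.673 × 102^0.276
ln S = ln 2.673 + 0.276 × ln 102 = 0.9832 + 0.276 × 4.6250 = 2.2597
S = e^2.2597 ≈ 9.58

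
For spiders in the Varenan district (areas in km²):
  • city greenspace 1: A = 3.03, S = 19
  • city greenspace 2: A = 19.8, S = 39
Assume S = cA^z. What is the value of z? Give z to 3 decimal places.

0.383

Taking logs: ln S = ln c + z ln A, so z = (ln S₂ − ln S₁)/(ln A₂ − ln A₁).
z = ln(39/19) / ln(19.8/3.03) = ln(2.053) / ln(6.535) = 0.7191 / 1.8771 = 0.3831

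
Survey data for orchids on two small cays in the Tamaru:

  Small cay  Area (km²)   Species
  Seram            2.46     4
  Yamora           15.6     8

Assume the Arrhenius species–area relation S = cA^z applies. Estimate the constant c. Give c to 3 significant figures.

z = ln(S₂/S₁) / ln(A₂/A₁) = ln(8/4) / ln(15.6/2.46) = 0.6931 / 1.8471 = 0.3753
c = S₁ / A₁^z = 4 / 2.46^0.3753 = 4 / 1.402 = 2.853

2.85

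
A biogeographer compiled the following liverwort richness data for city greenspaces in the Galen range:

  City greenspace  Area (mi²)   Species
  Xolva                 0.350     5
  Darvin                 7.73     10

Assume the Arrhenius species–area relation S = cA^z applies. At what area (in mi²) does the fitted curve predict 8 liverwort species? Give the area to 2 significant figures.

z = ln(10/5) / ln(7.73/0.35) = 0.6931 / 3.0949 = 0.2240
c = 5 / 0.35^0.2240 = 5 / 0.7905 = 6.325
A = (8/6.325)^(1/0.2240) ⇒ ln A = ln(1.265)/0.2240 = 1.0488
A = e^1.0488 ≈ 2.854 mi²

2.9 mi²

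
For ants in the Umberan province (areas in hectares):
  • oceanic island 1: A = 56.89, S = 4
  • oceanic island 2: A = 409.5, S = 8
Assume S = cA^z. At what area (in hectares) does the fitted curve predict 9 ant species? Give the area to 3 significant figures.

573 hectares

z = ln(8/4) / ln(409.5/56.89) = 0.6931 / 1.9738 = 0.3512
c = 4 / 56.89^0.3512 = 4 / 4.133 = 0.9677
A = (9/0.9677)^(1/0.3512) ⇒ ln A = ln(9.3)/0.3512 = 6.3503
A = e^6.3503 ≈ 572.7 hectares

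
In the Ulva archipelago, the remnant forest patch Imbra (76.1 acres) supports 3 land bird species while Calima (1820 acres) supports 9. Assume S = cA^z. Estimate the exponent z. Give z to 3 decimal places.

Taking logs: ln S = ln c + z ln A, so z = (ln S₂ − ln S₁)/(ln A₂ − ln A₁).
z = ln(9/3) / ln(1820/76.1) = ln(3) / ln(23.92) = 1.0986 / 3.1745 = 0.3461

0.346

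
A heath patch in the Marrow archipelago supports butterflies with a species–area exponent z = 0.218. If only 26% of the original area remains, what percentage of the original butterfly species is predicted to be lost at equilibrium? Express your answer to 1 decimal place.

S_new/S_old = (A_new/A_old)^z = 0.26^0.218
= exp(0.218 × ln 0.26) = exp(0.218 × -1.3471) = exp(-0.2937) ≈ 0.7455
Fraction lost = 1 − 0.7455 = 0.2545

25.4%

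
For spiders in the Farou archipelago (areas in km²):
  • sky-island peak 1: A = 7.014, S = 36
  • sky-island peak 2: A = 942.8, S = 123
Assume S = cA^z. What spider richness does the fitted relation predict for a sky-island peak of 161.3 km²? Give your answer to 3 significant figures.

z = ln(123/36) / ln(942.8/7.014) = 1.2287 / 4.9009 = 0.2507
c = 36 / 7.014^0.2507 = 36 / 1.63 = 22.09
S₃ = 22.09 × 161.3^0.2507 = 22.09 × 3.576 ≈ 79.01

79.0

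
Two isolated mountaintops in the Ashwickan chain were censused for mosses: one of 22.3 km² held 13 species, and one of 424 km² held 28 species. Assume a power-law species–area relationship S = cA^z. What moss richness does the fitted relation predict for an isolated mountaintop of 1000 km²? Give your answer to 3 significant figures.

35.0

z = ln(28/13) / ln(424/22.3) = 0.7673 / 2.9451 = 0.2605
c = 13 / 22.3^0.2605 = 13 / 2.245 = 5.79
S₃ = 5.79 × 1000^0.2605 = 5.79 × 6.047 ≈ 35.01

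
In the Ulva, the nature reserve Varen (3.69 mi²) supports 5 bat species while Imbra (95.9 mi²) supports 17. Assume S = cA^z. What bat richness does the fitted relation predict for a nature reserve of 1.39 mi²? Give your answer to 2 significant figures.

z = ln(17/5) / ln(95.9/3.69) = 1.2238 / 3.2577 = 0.3757
c = 5 / 3.69^0.3757 = 5 / 1.633 = 3.062
S₃ = 3.062 × 1.39^0.3757 = 3.062 × 1.132 ≈ 3.465

3.5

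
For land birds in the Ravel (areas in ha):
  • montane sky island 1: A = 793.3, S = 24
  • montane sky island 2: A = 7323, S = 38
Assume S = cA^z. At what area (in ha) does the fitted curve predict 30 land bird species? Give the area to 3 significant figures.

z = ln(38/24) / ln(7323/793.3) = 0.4595 / 2.2226 = 0.2068
c = 24 / 793.3^0.2068 = 24 / 3.976 = 6.036
A = (30/6.036)^(1/0.2068) ⇒ ln A = ln(4.97)/0.2068 = 7.7555
A = e^7.7555 ≈ 2334 ha

2330 ha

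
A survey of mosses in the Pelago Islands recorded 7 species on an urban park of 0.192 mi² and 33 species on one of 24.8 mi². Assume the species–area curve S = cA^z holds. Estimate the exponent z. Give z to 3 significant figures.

Taking logs: ln S = ln c + z ln A, so z = (ln S₂ − ln S₁)/(ln A₂ − ln A₁).
z = ln(33/7) / ln(24.8/0.192) = ln(4.714) / ln(129.2) = 1.5506 / 4.8611 = 0.3190

0.319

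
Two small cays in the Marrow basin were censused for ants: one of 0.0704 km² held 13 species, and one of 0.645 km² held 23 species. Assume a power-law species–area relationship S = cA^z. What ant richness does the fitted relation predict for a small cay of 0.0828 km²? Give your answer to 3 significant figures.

z = ln(23/13) / ln(0.645/0.0704) = 0.5705 / 2.2151 = 0.2576
c = 13 / 0.0704^0.2576 = 13 / 0.5049 = 25.75
S₃ = 25.75 × 0.0828^0.2576 = 25.75 × 0.5264 ≈ 13.55

13.6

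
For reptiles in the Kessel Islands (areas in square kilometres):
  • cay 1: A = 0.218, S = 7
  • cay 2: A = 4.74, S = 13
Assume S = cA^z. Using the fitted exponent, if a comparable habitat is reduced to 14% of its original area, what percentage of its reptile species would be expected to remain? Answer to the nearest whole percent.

z = ln(13/7) / ln(4.74/0.218) = 0.6190 / 3.0793 = 0.2010
S_new/S_old = (A_new/A_old)^z = 0.14^0.2010 = exp(0.2010 × -1.9661) = 0.6735

67%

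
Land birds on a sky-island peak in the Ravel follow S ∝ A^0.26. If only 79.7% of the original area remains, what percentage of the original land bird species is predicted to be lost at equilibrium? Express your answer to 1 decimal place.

S_new/S_old = (A_new/A_old)^z = 0.797^0.26
= exp(0.26 × ln 0.797) = exp(0.26 × -0.2269) = exp(-0.0590) ≈ 0.9427
Fraction lost = 1 − 0.9427 = 0.05729

5.7%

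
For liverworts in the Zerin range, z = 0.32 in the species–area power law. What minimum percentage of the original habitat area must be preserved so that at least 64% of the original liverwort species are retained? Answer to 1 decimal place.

24.8%

Need (A_new/A_old)^0.32 = 0.64, so A_new/A_old = 0.64^(1/0.32) = 0.64^3.125
ln(A_new/A_old) = ln 0.64 / 0.32 = -0.4463 / 0.32 = -1.3946
A_new/A_old = e^-1.3946 ≈ 0.2479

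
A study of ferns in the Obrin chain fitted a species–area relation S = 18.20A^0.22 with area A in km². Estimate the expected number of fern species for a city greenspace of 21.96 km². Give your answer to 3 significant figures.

35.9

S = 18.2 × 21.96^0.22
ln S = ln 18.2 + 0.22 × ln 21.96 = 2.9014 + 0.22 × 3.0892 = 3.5811
S = e^3.5811 ≈ 35.91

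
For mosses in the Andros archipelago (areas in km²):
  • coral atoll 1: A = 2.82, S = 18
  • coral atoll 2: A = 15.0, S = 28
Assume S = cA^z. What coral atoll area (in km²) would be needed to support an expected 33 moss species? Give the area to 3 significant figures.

z = ln(28/18) / ln(15/2.82) = 0.4418 / 1.6713 = 0.2644
c = 18 / 2.82^0.2644 = 18 / 1.315 = 13.68
A = (33/13.68)^(1/0.2644) ⇒ ln A = ln(2.411)/0.2644 = 3.3296
A = e^3.3296 ≈ 27.93 km²

27.9 km²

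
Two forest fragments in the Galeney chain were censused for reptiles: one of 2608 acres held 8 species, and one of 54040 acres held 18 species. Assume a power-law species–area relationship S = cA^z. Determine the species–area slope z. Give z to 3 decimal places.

0.268

Taking logs: ln S = ln c + z ln A, so z = (ln S₂ − ln S₁)/(ln A₂ − ln A₁).
z = ln(18/8) / ln(54040/2608) = ln(2.25) / ln(20.72) = 0.8109 / 3.0311 = 0.2675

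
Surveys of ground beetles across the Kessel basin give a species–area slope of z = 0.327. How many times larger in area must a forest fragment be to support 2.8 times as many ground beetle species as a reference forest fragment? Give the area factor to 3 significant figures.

(A₂/A₁)^0.327 = 2.8, so A₂/A₁ = 2.8^(1/0.327) = 2.8^3.058
ln(A₂/A₁) = ln 2.8 / 0.327 = 1.0296 / 0.327 = 3.1487
A₂/A₁ = e^3.1487 ≈ 23.31

23.3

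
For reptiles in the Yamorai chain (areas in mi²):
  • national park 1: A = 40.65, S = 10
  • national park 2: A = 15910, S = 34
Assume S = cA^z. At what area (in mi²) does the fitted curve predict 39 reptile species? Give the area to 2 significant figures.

z = ln(34/10) / ln(15910/40.65) = 1.2238 / 5.9697 = 0.2050
c = 10 / 40.65^0.2050 = 10 / 2.137 = 4.679
A = (39/4.679)^(1/0.2050) ⇒ ln A = ln(8.335)/0.2050 = 10.3440
A = e^10.3440 ≈ 31070 mi²

31000 mi²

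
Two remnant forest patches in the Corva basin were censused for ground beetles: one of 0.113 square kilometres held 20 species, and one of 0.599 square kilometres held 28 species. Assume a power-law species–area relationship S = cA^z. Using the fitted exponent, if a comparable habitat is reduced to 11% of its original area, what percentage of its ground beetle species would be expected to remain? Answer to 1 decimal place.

64.1%

z = ln(28/20) / ln(0.599/0.113) = 0.3365 / 1.6679 = 0.2017
S_new/S_old = (A_new/A_old)^z = 0.11^0.2017 = exp(0.2017 × -2.2073) = 0.6406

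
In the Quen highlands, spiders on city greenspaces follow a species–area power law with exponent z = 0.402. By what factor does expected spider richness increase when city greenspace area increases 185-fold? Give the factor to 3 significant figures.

8.15

S₂/S₁ = (A₂/A₁)^z = 185^0.402
ln(S₂/S₁) = 0.402 × ln 185 = 0.402 × 5.2204 = 2.0986
S₂/S₁ = e^2.0986 ≈ 8.155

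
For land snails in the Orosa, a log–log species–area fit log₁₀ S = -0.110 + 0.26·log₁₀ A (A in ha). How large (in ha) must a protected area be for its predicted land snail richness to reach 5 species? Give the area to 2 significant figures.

5 = 0.7762 × A^0.26  ⇒  A^0.26 = 5/0.7762 = 6.441
ln A = ln(6.441) / 0.26 = 1.8627 / 0.26 = 7.1643
A = e^7.1643 ≈ 1292 ha

1300 ha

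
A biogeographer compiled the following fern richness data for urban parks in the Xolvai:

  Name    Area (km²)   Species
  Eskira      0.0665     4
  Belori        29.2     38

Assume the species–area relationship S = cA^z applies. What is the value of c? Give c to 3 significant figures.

10.9

z = ln(S₂/S₁) / ln(A₂/A₁) = ln(38/4) / ln(29.2/0.0665) = 2.2513 / 6.0847 = 0.3700
c = S₁ / A₁^z = 4 / 0.0665^0.3700 = 4 / 0.3668 = 10.9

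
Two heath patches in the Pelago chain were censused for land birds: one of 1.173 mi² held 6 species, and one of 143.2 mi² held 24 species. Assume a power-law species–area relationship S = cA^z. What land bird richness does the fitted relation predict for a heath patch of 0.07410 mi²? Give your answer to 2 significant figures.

2.7

z = ln(24/6) / ln(143.2/1.173) = 1.3863 / 4.8047 = 0.2885
c = 6 / 1.173^0.2885 = 6 / 1.047 = 5.73
S₃ = 5.73 × 0.0741^0.2885 = 5.73 × 0.472 ≈ 2.704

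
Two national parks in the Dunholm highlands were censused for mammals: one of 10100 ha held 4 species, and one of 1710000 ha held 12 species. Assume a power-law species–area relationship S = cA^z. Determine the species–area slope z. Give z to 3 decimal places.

0.214

Taking logs: ln S = ln c + z ln A, so z = (ln S₂ − ln S₁)/(ln A₂ − ln A₁).
z = ln(12/4) / ln(1710000/10100) = ln(3) / ln(169.3) = 1.0986 / 5.1317 = 0.2141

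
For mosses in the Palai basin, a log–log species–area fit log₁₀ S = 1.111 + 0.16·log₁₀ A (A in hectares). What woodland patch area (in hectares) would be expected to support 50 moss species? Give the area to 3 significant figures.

50 = 12.91 × A^0.16  ⇒  A^0.16 = 50/12.91 = 3.872
ln A = ln(3.872) / 0.16 = 1.3539 / 0.16 = 8.4616
A = e^8.4616 ≈ 4729 hectares

4730 hectares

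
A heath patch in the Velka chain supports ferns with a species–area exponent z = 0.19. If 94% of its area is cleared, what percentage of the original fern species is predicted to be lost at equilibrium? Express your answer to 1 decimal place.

41.4%

S_new/S_old = (A_new/A_old)^z = 0.06^0.19
= exp(0.19 × ln 0.06) = exp(0.19 × -2.8134) = exp(-0.5345) ≈ 0.5859
Fraction lost = 1 − 0.5859 = 0.4141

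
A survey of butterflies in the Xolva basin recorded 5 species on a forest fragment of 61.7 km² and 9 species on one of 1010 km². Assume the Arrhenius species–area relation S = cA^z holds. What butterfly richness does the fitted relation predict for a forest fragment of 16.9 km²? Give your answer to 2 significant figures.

3.8

z = ln(9/5) / ln(1010/61.7) = 0.5878 / 2.7954 = 0.2103
c = 5 / 61.7^0.2103 = 5 / 2.379 = 2.102
S₃ = 2.102 × 16.9^0.2103 = 2.102 × 1.812 ≈ 3.808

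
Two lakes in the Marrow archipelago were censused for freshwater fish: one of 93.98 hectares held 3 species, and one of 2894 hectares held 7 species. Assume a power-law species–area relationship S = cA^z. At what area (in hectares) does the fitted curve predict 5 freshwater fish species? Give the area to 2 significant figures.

z = ln(7/3) / ln(2894/93.98) = 0.8473 / 3.4273 = 0.2472
c = 3 / 93.98^0.2472 = 3 / 3.074 = 0.9758
A = (5/0.9758)^(1/0.2472) ⇒ ln A = ln(5.124)/0.2472 = 6.6094
A = e^6.6094 ≈ 742 hectares

740 hectares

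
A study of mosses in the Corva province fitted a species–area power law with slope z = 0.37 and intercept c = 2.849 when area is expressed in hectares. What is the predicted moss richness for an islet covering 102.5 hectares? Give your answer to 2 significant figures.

16

S = 2.849 × 102.5^0.37
ln S = ln 2.849 + 0.37 × ln 102.5 = 1.0470 + 0.37 × 4.6299 = 2.7600
S = e^2.7600 ≈ 15.8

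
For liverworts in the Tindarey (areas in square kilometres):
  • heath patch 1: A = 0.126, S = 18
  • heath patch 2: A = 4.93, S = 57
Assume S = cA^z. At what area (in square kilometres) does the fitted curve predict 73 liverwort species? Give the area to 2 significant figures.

11 square kilometres

z = ln(57/18) / ln(4.93/0.126) = 1.1527 / 3.6668 = 0.3144
c = 18 / 0.126^0.3144 = 18 / 0.5214 = 34.52
A = (73/34.52)^(1/0.3144) ⇒ ln A = ln(2.115)/0.3144 = 2.3824
A = e^2.3824 ≈ 10.83 square kilometres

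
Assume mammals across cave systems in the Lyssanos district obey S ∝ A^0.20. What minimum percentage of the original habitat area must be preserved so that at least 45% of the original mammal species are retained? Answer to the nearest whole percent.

Need (A_new/A_old)^0.2 = 0.45, so A_new/A_old = 0.45^(1/0.2) = 0.45^5
ln(A_new/A_old) = ln 0.45 / 0.2 = -0.7985 / 0.2 = -3.9925
A_new/A_old = e^-3.9925 ≈ 0.01845

2%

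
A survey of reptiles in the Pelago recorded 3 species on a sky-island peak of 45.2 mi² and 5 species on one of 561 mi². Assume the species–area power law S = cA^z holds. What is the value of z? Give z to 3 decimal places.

Taking logs: ln S = ln c + z ln A, so z = (ln S₂ − ln S₁)/(ln A₂ − ln A₁).
z = ln(5/3) / ln(561/45.2) = ln(1.667) / ln(12.41) = 0.5108 / 2.5186 = 0.2028

0.203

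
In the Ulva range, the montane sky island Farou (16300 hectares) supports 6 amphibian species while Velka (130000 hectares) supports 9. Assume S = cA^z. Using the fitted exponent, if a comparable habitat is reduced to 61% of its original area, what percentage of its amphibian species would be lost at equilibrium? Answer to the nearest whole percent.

z = ln(9/6) / ln(130000/16300) = 0.4055 / 2.0764 = 0.1953
S_new/S_old = (A_new/A_old)^z = 0.61^0.1953 = exp(0.1953 × -0.4943) = 0.908
Fraction lost = 1 − 0.908 = 0.09201

9%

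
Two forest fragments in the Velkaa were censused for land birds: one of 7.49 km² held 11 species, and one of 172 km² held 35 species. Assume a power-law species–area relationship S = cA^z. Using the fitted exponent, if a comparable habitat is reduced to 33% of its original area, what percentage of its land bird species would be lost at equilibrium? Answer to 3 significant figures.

33.6%

z = ln(35/11) / ln(172/7.49) = 1.1575 / 3.1339 = 0.3693
S_new/S_old = (A_new/A_old)^z = 0.33^0.3693 = exp(0.3693 × -1.1087) = 0.664
Fraction lost = 1 − 0.664 = 0.336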